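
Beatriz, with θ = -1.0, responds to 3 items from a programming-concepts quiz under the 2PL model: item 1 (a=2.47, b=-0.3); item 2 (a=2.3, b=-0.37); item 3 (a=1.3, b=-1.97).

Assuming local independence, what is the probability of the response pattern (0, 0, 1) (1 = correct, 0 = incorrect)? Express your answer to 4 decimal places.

P(θ) = 1 / (1 + exp(−a(θ − b)))
P_1 = 1/(1+e^{1.7290}) = 0.1507
P_2 = 1/(1+e^{1.4490}) = 0.1902
P_3 = 1/(1+e^{-1.2610}) = 0.7792
L = (1−P_1) × (1−P_2) × P_3 = 0.8493 × 0.8098 × 0.7792 = 0.53592

0.5359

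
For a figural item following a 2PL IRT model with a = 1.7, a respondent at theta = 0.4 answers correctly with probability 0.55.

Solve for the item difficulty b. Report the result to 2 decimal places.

0.28

P(theta) = 1 / (1 + exp(−a(theta − b)))
logit(0.55) = ln(0.55/0.45) = 0.2007
b = theta − logit/(a) = 0.4 − 0.2007/1.7000 = 0.2820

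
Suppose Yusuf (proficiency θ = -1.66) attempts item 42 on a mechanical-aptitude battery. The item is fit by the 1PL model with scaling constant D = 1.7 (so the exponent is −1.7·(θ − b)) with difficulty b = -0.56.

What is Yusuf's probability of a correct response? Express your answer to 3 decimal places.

P(θ) = 1 / (1 + exp(−D·(θ − b)))
Exponent: 1.7 × (-1.66 − (-0.56)) = -1.8700
1/(1 + e^{1.8700}) = 0.1335
P = 0.1335

0.134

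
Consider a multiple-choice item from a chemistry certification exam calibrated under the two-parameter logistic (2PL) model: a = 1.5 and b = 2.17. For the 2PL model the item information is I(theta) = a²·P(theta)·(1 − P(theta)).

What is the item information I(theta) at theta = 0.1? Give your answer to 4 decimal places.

0.0924

P = 1/(1+e^{3.1050}) = 0.0429
P(1−P) = 0.0429 × 0.9571 = 0.0411
I = a² × P(1−P) = 1.5² × 0.0411 = 0.09239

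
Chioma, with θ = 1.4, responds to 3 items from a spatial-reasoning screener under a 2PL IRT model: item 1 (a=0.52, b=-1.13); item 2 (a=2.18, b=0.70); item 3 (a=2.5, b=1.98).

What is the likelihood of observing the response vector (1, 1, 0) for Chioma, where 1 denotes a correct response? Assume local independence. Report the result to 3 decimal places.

0.525

P(θ) = 1 / (1 + exp(−a(θ − b)))
P_1 = 1/(1+e^{-1.3156}) = 0.7884
P_2 = 1/(1+e^{-1.5260}) = 0.8214
P_3 = 1/(1+e^{1.4500}) = 0.1900
L = P_1 × P_2 × (1−P_3) = 0.7884 × 0.8214 × 0.8100 = 0.52459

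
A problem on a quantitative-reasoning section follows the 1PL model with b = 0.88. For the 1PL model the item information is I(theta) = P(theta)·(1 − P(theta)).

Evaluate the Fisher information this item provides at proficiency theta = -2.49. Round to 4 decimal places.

0.0321

P = 1/(1+e^{3.3700}) = 0.0332
P(1−P) = 0.0332 × 0.9668 = 0.0321
I = P(1−P) = 0.03214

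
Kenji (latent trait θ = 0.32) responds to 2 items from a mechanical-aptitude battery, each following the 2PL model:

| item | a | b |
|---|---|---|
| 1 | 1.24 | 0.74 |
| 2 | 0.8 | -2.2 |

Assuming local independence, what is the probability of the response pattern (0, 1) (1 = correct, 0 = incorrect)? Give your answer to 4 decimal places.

P(θ) = 1 / (1 + exp(−a(θ − b)))
P_1 = 1/(1+e^{0.5208}) = 0.3727
P_2 = 1/(1+e^{-2.0160}) = 0.8825
L = (1−P_1) × P_2 = 0.6273 × 0.8825 = 0.55360

0.5536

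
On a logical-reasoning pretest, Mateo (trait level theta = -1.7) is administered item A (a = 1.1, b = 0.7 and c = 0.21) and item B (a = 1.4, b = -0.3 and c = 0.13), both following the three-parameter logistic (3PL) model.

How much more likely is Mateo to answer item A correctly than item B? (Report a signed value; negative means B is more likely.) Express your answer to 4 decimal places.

P(theta) = c + (1 − c) · 1 / (1 + exp(−a(theta − b)))
P_A = 0.2626
P_B = 0.2374
P_A − P_B = 0.0252

0.0252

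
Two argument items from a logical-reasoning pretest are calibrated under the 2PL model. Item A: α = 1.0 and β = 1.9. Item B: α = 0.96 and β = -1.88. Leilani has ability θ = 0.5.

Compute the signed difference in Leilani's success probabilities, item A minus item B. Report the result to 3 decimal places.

-0.710

P(θ) = 1 / (1 + exp(−α(θ − β)))
P_A = 0.1978
P_B = 0.9076
P_A − P_B = -0.7098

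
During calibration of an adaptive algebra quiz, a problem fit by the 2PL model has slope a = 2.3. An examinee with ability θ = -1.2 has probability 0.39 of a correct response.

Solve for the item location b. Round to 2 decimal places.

P(θ) = 1 / (1 + exp(−a(θ − b)))
logit(0.39) = ln(0.39/0.61) = -0.4473
b = θ − logit/(a) = -1.2 − (-0.4473)/2.3000 = -1.0055

-1.01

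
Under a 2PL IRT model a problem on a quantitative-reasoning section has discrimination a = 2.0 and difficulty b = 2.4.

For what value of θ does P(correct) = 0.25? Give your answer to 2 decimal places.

P(θ) = 1 / (1 + exp(−a(θ − b)))
logit = ln(0.2500/0.7500) = -1.0986
θ = b + logit/(a) = 2.4 + (-1.0986)/2.0000 = 1.8507

1.85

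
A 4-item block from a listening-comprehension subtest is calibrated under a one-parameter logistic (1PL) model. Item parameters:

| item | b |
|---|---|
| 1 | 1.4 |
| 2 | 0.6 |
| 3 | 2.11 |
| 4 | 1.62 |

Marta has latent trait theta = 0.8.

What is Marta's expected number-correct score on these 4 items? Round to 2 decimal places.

P(theta) = 1 / (1 + exp(−(theta − b)))
P_1 = 1/(1+e^{0.6000}) = 0.3543
P_2 = 1/(1+e^{-0.2000}) = 0.5498
P_3 = 1/(1+e^{1.3100}) = 0.2125
P_4 = 1/(1+e^{0.8200}) = 0.3058
E[score] = 0.3543 + 0.5498 + 0.2125 + 0.3058 = 1.4224

1.42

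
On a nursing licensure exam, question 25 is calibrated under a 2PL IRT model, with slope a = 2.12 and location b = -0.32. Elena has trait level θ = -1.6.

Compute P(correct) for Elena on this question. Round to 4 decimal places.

P(θ) = 1 / (1 + exp(−a(θ − b)))
Exponent: 2.12 × (-1.6 − (-0.32)) = -2.7136
1/(1 + e^{2.7136}) = 0.0622

0.0622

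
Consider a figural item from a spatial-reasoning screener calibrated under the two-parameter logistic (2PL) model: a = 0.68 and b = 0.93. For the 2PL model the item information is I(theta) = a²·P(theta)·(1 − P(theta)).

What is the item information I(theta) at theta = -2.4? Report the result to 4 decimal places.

P = 1/(1+e^{2.2644}) = 0.0941
P(1−P) = 0.0941 × 0.9059 = 0.0853
I = a² × P(1−P) = 0.68² × 0.0853 = 0.03942

0.0394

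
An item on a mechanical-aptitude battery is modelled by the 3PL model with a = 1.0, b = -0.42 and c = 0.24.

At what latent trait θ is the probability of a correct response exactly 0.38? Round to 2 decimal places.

-1.91

P(θ) = c + (1 − c) · 1 / (1 + exp(−a(θ − b)))
Remove guessing floor: (0.38 − 0.24)/(1 − 0.24) = 0.1842
logit = ln(0.1842/0.8158) = -1.4881
θ = b + logit/(a) = -0.42 + (-1.4881)/1.0000 = -1.9081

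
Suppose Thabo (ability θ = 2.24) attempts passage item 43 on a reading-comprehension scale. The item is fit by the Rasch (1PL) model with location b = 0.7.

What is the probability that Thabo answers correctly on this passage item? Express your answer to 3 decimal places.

P(θ) = 1 / (1 + exp(−(θ − b)))
Exponent: (2.24 − 0.7) = 1.5400
1/(1 + e^{-1.5400}) = 0.8235
P = 0.8235

0.823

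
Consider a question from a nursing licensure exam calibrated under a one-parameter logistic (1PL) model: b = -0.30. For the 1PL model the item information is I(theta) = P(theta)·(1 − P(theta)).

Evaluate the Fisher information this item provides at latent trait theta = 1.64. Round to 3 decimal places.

P = 1/(1+e^{-1.9400}) = 0.8744
P(1−P) = 0.8744 × 0.1256 = 0.1099
I = P(1−P) = 0.10986

0.110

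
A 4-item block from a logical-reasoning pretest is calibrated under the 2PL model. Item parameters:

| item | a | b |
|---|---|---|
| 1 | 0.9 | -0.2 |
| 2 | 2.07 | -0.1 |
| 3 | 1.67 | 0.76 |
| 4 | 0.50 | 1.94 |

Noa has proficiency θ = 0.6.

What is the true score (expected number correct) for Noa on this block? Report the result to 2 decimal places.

2.25

P(θ) = 1 / (1 + exp(−a(θ − b)))
P_1 = 1/(1+e^{-0.7200}) = 0.6726
P_2 = 1/(1+e^{-1.4490}) = 0.8098
P_3 = 1/(1+e^{0.2672}) = 0.4336
P_4 = 1/(1+e^{0.6700}) = 0.3385
E[score] = 0.6726 + 0.8098 + 0.4336 + 0.3385 = 2.2545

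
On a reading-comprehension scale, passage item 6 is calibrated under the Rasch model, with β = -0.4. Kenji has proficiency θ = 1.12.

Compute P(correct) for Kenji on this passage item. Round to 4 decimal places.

0.8205

P(θ) = 1 / (1 + exp(−(θ − β)))
Exponent: (1.12 − (-0.4)) = 1.5200
1/(1 + e^{-1.5200}) = 0.8205
P = 0.8205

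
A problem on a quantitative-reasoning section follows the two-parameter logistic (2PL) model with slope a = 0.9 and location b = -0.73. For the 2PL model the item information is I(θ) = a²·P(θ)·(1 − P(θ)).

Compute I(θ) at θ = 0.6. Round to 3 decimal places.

0.144

P = 1/(1+e^{-1.1970}) = 0.7680
P(1−P) = 0.7680 × 0.2320 = 0.1782
I = a² × P(1−P) = 0.9² × 0.1782 = 0.14433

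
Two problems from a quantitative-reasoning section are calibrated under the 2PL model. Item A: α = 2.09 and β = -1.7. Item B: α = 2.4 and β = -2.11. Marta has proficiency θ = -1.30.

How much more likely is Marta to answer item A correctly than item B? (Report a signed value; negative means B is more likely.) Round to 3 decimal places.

-0.177

P(θ) = 1 / (1 + exp(−α(θ − β)))
P_A = 0.6976
P_B = 0.8748
P_A − P_B = -0.1772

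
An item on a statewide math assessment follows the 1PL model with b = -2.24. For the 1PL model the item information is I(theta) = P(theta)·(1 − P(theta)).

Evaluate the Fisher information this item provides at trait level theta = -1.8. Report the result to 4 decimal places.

P = 1/(1+e^{-0.4400}) = 0.6083
P(1−P) = 0.6083 × 0.3917 = 0.2383
I = P(1−P) = 0.23828

0.2383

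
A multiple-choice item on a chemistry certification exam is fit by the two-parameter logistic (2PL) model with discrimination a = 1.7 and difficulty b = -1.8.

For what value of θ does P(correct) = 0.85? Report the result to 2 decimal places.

P(θ) = 1 / (1 + exp(−a(θ − b)))
logit = ln(0.8500/0.1500) = 1.7346
θ = b + logit/(a) = -1.8 + 1.7346/1.7000 = -0.7796

-0.78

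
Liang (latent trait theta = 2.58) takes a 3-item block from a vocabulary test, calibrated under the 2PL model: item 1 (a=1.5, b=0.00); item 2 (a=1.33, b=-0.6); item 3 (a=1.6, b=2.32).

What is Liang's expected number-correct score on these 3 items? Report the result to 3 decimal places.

P(theta) = 1 / (1 + exp(−a(theta − b)))
P_1 = 1/(1+e^{-3.8700}) = 0.9796
P_2 = 1/(1+e^{-4.2294}) = 0.9856
P_3 = 1/(1+e^{-0.4160}) = 0.6025
E[score] = 0.9796 + 0.9856 + 0.6025 = 2.5677

2.568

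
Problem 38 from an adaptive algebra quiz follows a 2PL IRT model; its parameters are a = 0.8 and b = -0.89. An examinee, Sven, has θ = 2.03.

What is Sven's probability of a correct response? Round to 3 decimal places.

P(θ) = 1 / (1 + exp(−a(θ − b)))
Exponent: 0.8 × (2.03 − (-0.89)) = 2.3360
1/(1 + e^{-2.3360}) = 0.9118

0.912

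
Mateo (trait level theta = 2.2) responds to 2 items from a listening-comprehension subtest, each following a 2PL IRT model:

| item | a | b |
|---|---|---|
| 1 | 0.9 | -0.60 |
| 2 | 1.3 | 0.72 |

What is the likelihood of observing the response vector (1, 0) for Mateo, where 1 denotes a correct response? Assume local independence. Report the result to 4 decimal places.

P(theta) = 1 / (1 + exp(−a(theta − b)))
P_1 = 1/(1+e^{-2.5200}) = 0.9255
P_2 = 1/(1+e^{-1.9240}) = 0.8726
L = P_1 × (1−P_2) = 0.9255 × 0.1274 = 0.11793

0.1179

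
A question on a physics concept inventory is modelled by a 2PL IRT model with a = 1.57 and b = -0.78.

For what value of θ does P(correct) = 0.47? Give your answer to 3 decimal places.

P(θ) = 1 / (1 + exp(−a(θ − b)))
logit = ln(0.4700/0.5300) = -0.1201
θ = b + logit/(a) = -0.78 + (-0.1201)/1.5700 = -0.8565

-0.857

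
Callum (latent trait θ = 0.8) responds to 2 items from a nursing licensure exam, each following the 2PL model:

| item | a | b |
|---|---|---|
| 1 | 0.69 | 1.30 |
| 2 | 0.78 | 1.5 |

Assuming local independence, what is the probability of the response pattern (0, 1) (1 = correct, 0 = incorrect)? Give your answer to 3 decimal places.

P(θ) = 1 / (1 + exp(−a(θ − b)))
P_1 = 1/(1+e^{0.3450}) = 0.4146
P_2 = 1/(1+e^{0.5460}) = 0.3668
L = (1−P_1) × P_2 = 0.5854 × 0.3668 = 0.21472

0.215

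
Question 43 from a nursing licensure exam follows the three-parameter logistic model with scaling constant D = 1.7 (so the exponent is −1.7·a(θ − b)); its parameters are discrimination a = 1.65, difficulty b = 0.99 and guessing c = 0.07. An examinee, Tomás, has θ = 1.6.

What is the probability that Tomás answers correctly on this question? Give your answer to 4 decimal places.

P(θ) = c + (1 − c) · 1 / (1 + exp(−D·a(θ − b)))
Exponent: 1.7 × 1.65 × (1.6 − 0.99) = 1.7111
1/(1 + e^{-1.7111}) = 0.8470
P = 0.07 + 0.93 × 0.8470 = 0.8577

0.8577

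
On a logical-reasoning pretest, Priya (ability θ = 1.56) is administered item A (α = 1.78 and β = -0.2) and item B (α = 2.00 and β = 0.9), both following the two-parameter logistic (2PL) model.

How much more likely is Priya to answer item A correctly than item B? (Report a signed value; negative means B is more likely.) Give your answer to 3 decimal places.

0.169

P(θ) = 1 / (1 + exp(−α(θ − β)))
P_A = 0.9582
P_B = 0.7892
P_A − P_B = 0.1690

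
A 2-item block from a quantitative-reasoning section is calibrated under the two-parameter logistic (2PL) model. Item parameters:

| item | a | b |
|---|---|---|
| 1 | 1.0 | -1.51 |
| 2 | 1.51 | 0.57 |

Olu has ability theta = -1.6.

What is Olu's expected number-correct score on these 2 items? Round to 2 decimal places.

P(theta) = 1 / (1 + exp(−a(theta − b)))
P_1 = 1/(1+e^{0.0900}) = 0.4775
P_2 = 1/(1+e^{3.2767}) = 0.0364
E[score] = 0.4775 + 0.0364 = 0.5139

0.51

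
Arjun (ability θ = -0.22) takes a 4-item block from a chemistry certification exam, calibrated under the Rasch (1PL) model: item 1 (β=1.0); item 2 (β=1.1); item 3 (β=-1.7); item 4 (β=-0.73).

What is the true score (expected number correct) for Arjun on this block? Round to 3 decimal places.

1.878

P(θ) = 1 / (1 + exp(−(θ − β)))
P_1 = 1/(1+e^{1.2200}) = 0.2279
P_2 = 1/(1+e^{1.3200}) = 0.2108
P_3 = 1/(1+e^{-1.4800}) = 0.8146
P_4 = 1/(1+e^{-0.5100}) = 0.6248
E[score] = 0.2279 + 0.2108 + 0.8146 + 0.6248 = 1.8781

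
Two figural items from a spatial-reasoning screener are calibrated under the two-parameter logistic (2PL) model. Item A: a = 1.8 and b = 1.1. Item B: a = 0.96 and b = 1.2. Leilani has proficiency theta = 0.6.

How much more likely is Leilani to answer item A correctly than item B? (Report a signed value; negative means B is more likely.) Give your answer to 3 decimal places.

-0.071

P(theta) = 1 / (1 + exp(−a(theta − b)))
P_A = 0.2891
P_B = 0.3599
P_A − P_B = -0.0708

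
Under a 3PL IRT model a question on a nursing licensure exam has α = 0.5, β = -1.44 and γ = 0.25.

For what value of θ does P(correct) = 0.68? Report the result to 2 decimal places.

P(θ) = γ + (1 − γ) · 1 / (1 + exp(−α(θ − β)))
Remove guessing floor: (0.68 − 0.25)/(1 − 0.25) = 0.5733
logit = ln(0.5733/0.4267) = 0.2955
θ = β + logit/(α) = -1.44 + 0.2955/0.5000 = -0.8491

-0.85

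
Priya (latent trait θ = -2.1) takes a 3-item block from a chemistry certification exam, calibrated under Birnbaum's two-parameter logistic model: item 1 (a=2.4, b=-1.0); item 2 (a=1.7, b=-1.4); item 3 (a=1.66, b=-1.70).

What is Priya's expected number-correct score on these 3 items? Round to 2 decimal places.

P(θ) = 1 / (1 + exp(−a(θ − b)))
P_1 = 1/(1+e^{2.6400}) = 0.0666
P_2 = 1/(1+e^{1.1900}) = 0.2333
P_3 = 1/(1+e^{0.6640}) = 0.3398
E[score] = 0.0666 + 0.2333 + 0.3398 = 0.6397

0.64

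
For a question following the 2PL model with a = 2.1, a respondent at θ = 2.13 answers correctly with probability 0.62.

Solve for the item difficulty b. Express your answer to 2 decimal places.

P(θ) = 1 / (1 + exp(−a(θ − b)))
logit(0.62) = ln(0.62/0.38) = 0.4895
b = θ − logit/(a) = 2.13 − 0.4895/2.1000 = 1.8969

1.90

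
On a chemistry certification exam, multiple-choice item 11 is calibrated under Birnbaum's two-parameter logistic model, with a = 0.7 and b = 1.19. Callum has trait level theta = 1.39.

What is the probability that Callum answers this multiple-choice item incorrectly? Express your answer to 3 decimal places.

0.465

P(theta) = 1 / (1 + exp(−a(theta − b)))
Exponent: 0.7 × (1.39 − 1.19) = 0.1400
1/(1 + e^{-0.1400}) = 0.5349
P(incorrect) = 1 − 0.5349 = 0.4651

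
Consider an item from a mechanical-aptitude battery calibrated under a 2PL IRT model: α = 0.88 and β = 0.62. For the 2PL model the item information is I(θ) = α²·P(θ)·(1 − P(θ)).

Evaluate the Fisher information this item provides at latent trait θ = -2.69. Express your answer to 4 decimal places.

0.0378

P = 1/(1+e^{2.9128}) = 0.0515
P(1−P) = 0.0515 × 0.9485 = 0.0489
I = α² × P(1−P) = 0.88² × 0.0489 = 0.03784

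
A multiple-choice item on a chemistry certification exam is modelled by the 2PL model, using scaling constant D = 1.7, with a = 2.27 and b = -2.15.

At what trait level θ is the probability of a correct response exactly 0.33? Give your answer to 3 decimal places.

P(θ) = 1 / (1 + exp(−D·a(θ − b)))
logit = ln(0.3300/0.6700) = -0.7082
θ = b + logit/(1.7·a) = -2.15 + (-0.7082)/3.8590 = -2.3335

-2.334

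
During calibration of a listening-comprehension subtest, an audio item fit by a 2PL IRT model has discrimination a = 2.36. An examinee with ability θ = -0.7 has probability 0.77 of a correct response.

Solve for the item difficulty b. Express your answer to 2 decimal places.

-1.21

P(θ) = 1 / (1 + exp(−a(θ − b)))
logit(0.77) = ln(0.77/0.23) = 1.2083
b = θ − logit/(a) = -0.7 − 1.2083/2.3600 = -1.2120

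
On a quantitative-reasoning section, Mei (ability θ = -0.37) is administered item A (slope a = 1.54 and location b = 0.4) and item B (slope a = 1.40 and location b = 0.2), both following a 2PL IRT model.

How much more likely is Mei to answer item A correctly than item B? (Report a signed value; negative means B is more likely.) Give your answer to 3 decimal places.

P(θ) = 1 / (1 + exp(−a(θ − b)))
P_A = 0.2340
P_B = 0.3105
P_A − P_B = -0.0764

-0.076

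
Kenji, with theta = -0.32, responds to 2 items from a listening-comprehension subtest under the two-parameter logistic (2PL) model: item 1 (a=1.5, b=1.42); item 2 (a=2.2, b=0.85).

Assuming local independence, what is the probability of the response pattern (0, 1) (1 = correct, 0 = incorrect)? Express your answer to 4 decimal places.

P(theta) = 1 / (1 + exp(−a(theta − b)))
P_1 = 1/(1+e^{2.6100}) = 0.0685
P_2 = 1/(1+e^{2.5740}) = 0.0708
L = (1−P_1) × P_2 = 0.9315 × 0.0708 = 0.06598

0.0660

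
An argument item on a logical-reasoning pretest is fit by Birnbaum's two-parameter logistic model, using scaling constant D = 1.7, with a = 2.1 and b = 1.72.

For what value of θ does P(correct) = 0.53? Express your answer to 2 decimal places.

P(θ) = 1 / (1 + exp(−D·a(θ − b)))
logit = ln(0.5300/0.4700) = 0.1201
θ = b + logit/(1.7·a) = 1.72 + 0.1201/3.5700 = 1.7537

1.75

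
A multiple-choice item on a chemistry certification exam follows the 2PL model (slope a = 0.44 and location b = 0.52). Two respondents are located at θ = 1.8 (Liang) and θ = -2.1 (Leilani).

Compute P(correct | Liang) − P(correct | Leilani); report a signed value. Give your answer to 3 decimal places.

P(θ) = 1 / (1 + exp(−a(θ − b)))
P(Liang) = 0.6372  [exponent 0.5632]
P(Leilani) = 0.2400  [exponent -1.1528]
Difference = 0.6372 − 0.2400 = 0.3972

0.397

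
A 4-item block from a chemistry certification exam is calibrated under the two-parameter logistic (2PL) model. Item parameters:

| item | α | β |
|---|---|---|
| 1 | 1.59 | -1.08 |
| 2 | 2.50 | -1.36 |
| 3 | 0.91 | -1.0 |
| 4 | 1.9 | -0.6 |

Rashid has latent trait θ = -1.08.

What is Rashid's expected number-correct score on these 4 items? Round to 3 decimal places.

1.937

P(θ) = 1 / (1 + exp(−α(θ − β)))
P_1 = 1/(1+e^{0.0000}) = 0.5000
P_2 = 1/(1+e^{-0.7000}) = 0.6682
P_3 = 1/(1+e^{0.0728}) = 0.4818
P_4 = 1/(1+e^{0.9120}) = 0.2866
E[score] = 0.5000 + 0.6682 + 0.4818 + 0.2866 = 1.9366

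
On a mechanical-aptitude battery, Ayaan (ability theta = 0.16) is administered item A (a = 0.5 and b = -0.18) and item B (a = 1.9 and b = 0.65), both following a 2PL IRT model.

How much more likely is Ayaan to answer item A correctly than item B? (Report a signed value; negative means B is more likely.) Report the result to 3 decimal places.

0.260

P(theta) = 1 / (1 + exp(−a(theta − b)))
P_A = 0.5424
P_B = 0.2827
P_A − P_B = 0.2597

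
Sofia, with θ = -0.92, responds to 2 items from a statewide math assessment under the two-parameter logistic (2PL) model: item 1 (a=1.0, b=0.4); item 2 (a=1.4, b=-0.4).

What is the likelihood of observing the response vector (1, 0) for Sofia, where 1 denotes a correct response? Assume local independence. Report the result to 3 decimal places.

P(θ) = 1 / (1 + exp(−a(θ − b)))
P_1 = 1/(1+e^{1.3200}) = 0.2108
P_2 = 1/(1+e^{0.7280}) = 0.3256
L = P_1 × (1−P_2) = 0.2108 × 0.6744 = 0.14217

0.142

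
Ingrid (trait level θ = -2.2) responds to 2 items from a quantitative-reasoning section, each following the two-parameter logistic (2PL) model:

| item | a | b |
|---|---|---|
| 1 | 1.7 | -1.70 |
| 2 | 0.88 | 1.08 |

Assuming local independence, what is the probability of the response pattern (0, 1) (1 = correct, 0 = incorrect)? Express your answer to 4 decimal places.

P(θ) = 1 / (1 + exp(−a(θ − b)))
P_1 = 1/(1+e^{0.8500}) = 0.2994
P_2 = 1/(1+e^{2.8864}) = 0.0528
L = (1−P_1) × P_2 = 0.7006 × 0.0528 = 0.03701

0.0370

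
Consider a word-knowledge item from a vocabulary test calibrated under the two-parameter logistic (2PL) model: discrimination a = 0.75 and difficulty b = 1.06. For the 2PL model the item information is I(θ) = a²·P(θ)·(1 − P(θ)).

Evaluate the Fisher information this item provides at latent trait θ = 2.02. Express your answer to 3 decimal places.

P = 1/(1+e^{-0.7200}) = 0.6726
P(1−P) = 0.6726 × 0.3274 = 0.2202
I = a² × P(1−P) = 0.75² × 0.2202 = 0.12387

0.124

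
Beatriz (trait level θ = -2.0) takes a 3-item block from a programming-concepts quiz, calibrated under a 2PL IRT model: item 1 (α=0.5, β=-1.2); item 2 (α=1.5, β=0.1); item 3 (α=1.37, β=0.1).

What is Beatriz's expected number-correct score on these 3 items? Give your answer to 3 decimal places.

0.496

P(θ) = 1 / (1 + exp(−α(θ − β)))
P_1 = 1/(1+e^{0.4000}) = 0.4013
P_2 = 1/(1+e^{3.1500}) = 0.0411
P_3 = 1/(1+e^{2.8770}) = 0.0533
E[score] = 0.4013 + 0.0411 + 0.0533 = 0.4957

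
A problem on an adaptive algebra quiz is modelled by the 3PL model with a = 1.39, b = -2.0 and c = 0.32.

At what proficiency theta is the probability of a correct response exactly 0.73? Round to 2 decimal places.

-1.70

P(theta) = c + (1 − c) · 1 / (1 + exp(−a(theta − b)))
Remove guessing floor: (0.73 − 0.32)/(1 − 0.32) = 0.6029
logit = ln(0.6029/0.3971) = 0.4177
theta = b + logit/(a) = -2.0 + 0.4177/1.3900 = -1.6995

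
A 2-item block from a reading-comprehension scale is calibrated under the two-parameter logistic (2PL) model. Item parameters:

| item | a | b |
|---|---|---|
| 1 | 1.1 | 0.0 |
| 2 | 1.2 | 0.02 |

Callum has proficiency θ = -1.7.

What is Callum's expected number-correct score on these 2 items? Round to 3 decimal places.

P(θ) = 1 / (1 + exp(−a(θ − b)))
P_1 = 1/(1+e^{1.8700}) = 0.1335
P_2 = 1/(1+e^{2.0640}) = 0.1126
E[score] = 0.1335 + 0.1126 = 0.2462

0.246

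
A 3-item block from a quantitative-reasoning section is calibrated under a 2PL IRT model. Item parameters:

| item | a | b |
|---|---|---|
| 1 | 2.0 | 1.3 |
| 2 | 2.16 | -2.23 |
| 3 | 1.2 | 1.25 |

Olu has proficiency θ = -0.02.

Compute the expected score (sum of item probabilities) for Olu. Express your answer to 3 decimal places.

P(θ) = 1 / (1 + exp(−a(θ − b)))
P_1 = 1/(1+e^{2.6400}) = 0.0666
P_2 = 1/(1+e^{-4.7736}) = 0.9916
P_3 = 1/(1+e^{1.5240}) = 0.1789
E[score] = 0.0666 + 0.9916 + 0.1789 = 1.2371

1.237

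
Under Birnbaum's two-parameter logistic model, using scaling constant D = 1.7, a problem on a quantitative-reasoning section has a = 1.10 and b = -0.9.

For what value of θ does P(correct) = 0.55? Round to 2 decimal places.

-0.79

P(θ) = 1 / (1 + exp(−D·a(θ − b)))
logit = ln(0.5500/0.4500) = 0.2007
θ = b + logit/(1.7·a) = -0.9 + 0.2007/1.8700 = -0.7927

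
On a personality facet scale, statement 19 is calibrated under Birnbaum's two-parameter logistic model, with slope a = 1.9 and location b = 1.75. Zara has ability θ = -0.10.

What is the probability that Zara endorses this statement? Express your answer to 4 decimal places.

P(θ) = 1 / (1 + exp(−a(θ − b)))
Exponent: 1.9 × (-0.10 − 1.75) = -3.5150
1/(1 + e^{3.5150}) = 0.0289

0.0289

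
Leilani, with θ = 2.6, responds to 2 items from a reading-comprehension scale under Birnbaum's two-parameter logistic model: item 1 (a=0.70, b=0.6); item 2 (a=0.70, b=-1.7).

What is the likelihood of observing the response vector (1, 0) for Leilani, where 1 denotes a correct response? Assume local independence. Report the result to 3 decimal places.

P(θ) = 1 / (1 + exp(−a(θ − b)))
P_1 = 1/(1+e^{-1.4000}) = 0.8022
P_2 = 1/(1+e^{-3.0100}) = 0.9530
L = P_1 × (1−P_2) = 0.8022 × 0.0470 = 0.03768

0.038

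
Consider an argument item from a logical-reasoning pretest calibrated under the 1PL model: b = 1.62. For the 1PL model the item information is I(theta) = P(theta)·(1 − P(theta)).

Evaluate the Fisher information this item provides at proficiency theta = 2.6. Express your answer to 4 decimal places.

0.1984

P = 1/(1+e^{-0.9800}) = 0.7271
P(1−P) = 0.7271 × 0.2729 = 0.1984
I = P(1−P) = 0.19842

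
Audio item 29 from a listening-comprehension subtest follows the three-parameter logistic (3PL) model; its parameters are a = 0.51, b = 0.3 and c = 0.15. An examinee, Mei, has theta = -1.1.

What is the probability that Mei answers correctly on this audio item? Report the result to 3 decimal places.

0.429

P(theta) = c + (1 − c) · 1 / (1 + exp(−a(theta − b)))
Exponent: 0.51 × (-1.1 − 0.3) = -0.7140
1/(1 + e^{0.7140}) = 0.3287
P = 0.15 + 0.85 × 0.3287 = 0.4294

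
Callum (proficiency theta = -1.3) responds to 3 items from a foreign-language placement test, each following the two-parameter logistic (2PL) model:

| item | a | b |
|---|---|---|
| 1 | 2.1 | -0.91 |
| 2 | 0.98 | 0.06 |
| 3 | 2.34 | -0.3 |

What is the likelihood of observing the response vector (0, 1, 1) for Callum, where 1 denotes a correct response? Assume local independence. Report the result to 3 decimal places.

P(theta) = 1 / (1 + exp(−a(theta − b)))
P_1 = 1/(1+e^{0.8190}) = 0.3060
P_2 = 1/(1+e^{1.3328}) = 0.2087
P_3 = 1/(1+e^{2.3400}) = 0.0879
L = (1−P_1) × P_2 × P_3 = 0.6940 × 0.2087 × 0.0879 = 0.01273

0.013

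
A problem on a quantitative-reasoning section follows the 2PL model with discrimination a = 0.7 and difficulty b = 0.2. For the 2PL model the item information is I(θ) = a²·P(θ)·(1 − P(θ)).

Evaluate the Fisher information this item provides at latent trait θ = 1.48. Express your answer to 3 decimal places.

0.101

P = 1/(1+e^{-0.8960}) = 0.7101
P(1−P) = 0.7101 × 0.2899 = 0.2058
I = a² × P(1−P) = 0.7² × 0.2058 = 0.10086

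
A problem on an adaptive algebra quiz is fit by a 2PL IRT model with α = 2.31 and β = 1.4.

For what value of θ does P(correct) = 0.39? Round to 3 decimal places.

P(θ) = 1 / (1 + exp(−α(θ − β)))
logit = ln(0.3900/0.6100) = -0.4473
θ = β + logit/(α) = 1.4 + (-0.4473)/2.3100 = 1.2064

1.206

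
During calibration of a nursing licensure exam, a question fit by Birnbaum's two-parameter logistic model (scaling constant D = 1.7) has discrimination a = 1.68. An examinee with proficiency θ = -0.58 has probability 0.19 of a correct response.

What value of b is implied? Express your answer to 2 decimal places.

P(θ) = 1 / (1 + exp(−D·a(θ − b)))
logit(0.19) = ln(0.19/0.81) = -1.4500
b = θ − logit/(1.7·a) = -0.58 − (-1.4500)/2.8560 = -0.0723

-0.07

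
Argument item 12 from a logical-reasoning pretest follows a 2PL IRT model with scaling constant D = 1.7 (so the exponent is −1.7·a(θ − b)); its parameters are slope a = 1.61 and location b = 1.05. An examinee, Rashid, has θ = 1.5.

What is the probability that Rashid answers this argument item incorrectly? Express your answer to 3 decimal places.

P(θ) = 1 / (1 + exp(−D·a(θ − b)))
Exponent: 1.7 × 1.61 × (1.5 − 1.05) = 1.2316
1/(1 + e^{-1.2316}) = 0.7741
P = 0.7741
P(incorrect) = 1 − 0.7741 = 0.2259

0.226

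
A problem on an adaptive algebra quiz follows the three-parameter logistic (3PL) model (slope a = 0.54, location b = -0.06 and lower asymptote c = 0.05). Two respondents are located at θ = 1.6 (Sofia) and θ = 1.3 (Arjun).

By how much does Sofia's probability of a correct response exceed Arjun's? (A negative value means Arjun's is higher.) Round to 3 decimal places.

P(θ) = c + (1 − c) · 1 / (1 + exp(−a(θ − b)))
P(Sofia) = 0.7247  [exponent 0.8964]
P(Arjun) = 0.6920  [exponent 0.7344]
Difference = 0.7247 − 0.6920 = 0.0327

0.033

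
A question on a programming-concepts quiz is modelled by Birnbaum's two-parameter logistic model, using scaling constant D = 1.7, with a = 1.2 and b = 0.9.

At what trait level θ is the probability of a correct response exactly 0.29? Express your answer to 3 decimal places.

0.461

P(θ) = 1 / (1 + exp(−D·a(θ − b)))
logit = ln(0.2900/0.7100) = -0.8954
θ = b + logit/(1.7·a) = 0.9 + (-0.8954)/2.0400 = 0.4611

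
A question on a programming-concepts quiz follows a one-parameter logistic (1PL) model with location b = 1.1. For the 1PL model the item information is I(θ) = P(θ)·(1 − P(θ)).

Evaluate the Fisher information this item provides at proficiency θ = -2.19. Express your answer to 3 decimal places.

P = 1/(1+e^{3.2900}) = 0.0359
P(1−P) = 0.0359 × 0.9641 = 0.0346
I = P(1−P) = 0.03463

0.035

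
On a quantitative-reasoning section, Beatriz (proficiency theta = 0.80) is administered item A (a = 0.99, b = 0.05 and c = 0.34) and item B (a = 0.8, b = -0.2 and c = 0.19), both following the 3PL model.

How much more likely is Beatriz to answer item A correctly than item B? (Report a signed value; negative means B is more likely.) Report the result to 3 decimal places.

0.038

P(theta) = c + (1 − c) · 1 / (1 + exp(−a(theta − b)))
P_A = 0.7872
P_B = 0.7489
P_A − P_B = 0.0383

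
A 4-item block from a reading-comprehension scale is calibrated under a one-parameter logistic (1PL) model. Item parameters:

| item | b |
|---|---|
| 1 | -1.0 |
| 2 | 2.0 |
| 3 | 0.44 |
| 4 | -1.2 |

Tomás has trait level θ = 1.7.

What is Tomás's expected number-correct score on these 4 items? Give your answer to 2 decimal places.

3.09

P(θ) = 1 / (1 + exp(−(θ − b)))
P_1 = 1/(1+e^{-2.7000}) = 0.9370
P_2 = 1/(1+e^{0.3000}) = 0.4256
P_3 = 1/(1+e^{-1.2600}) = 0.7790
P_4 = 1/(1+e^{-2.9000}) = 0.9478
E[score] = 0.9370 + 0.4256 + 0.7790 + 0.9478 = 3.0895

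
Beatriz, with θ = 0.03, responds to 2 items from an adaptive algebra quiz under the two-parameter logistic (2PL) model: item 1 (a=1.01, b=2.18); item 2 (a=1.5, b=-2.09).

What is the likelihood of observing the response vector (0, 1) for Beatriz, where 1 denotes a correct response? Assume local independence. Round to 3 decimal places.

P(θ) = 1 / (1 + exp(−a(θ − b)))
P_1 = 1/(1+e^{2.1715}) = 0.1023
P_2 = 1/(1+e^{-3.1800}) = 0.9601
L = (1−P_1) × P_2 = 0.8977 × 0.9601 = 0.86182

0.862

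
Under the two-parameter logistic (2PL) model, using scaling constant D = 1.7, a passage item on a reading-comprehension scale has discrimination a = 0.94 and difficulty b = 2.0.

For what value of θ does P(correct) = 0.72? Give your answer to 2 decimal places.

2.59

P(θ) = 1 / (1 + exp(−D·a(θ − b)))
logit = ln(0.7200/0.2800) = 0.9445
θ = b + logit/(1.7·a) = 2.0 + 0.9445/1.5980 = 2.5910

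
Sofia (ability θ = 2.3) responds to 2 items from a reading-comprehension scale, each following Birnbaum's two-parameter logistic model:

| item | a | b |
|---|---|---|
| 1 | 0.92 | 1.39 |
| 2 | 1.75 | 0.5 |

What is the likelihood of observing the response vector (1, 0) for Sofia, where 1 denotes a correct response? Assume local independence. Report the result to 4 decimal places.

P(θ) = 1 / (1 + exp(−a(θ − b)))
P_1 = 1/(1+e^{-0.8372}) = 0.6979
P_2 = 1/(1+e^{-3.1500}) = 0.9589
L = P_1 × (1−P_2) = 0.6979 × 0.0411 = 0.02868

0.0287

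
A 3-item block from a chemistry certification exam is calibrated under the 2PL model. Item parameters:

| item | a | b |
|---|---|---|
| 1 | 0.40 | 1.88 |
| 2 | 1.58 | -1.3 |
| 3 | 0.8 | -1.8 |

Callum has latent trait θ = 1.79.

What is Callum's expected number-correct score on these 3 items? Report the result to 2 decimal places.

2.43

P(θ) = 1 / (1 + exp(−a(θ − b)))
P_1 = 1/(1+e^{0.0360}) = 0.4910
P_2 = 1/(1+e^{-4.8822}) = 0.9925
P_3 = 1/(1+e^{-2.8720}) = 0.9464
E[score] = 0.4910 + 0.9925 + 0.9464 = 2.4299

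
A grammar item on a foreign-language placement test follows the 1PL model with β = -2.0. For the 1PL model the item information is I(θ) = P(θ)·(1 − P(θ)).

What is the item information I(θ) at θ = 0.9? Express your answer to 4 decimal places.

0.0494

P = 1/(1+e^{-2.9000}) = 0.9478
P(1−P) = 0.9478 × 0.0522 = 0.0494
I = P(1−P) = 0.04943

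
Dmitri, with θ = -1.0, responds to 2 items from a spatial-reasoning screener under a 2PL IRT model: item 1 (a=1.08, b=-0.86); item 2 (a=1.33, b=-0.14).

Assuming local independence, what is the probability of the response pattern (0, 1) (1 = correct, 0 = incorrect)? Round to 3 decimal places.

P(θ) = 1 / (1 + exp(−a(θ − b)))
P_1 = 1/(1+e^{0.1512}) = 0.4623
P_2 = 1/(1+e^{1.1438}) = 0.2416
L = (1−P_1) × P_2 = 0.5377 × 0.2416 = 0.12993

0.130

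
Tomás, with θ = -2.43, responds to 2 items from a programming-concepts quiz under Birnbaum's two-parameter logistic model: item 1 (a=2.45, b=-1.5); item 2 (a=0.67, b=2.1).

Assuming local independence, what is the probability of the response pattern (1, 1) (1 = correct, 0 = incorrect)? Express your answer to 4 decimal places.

P(θ) = 1 / (1 + exp(−a(θ − b)))
P_1 = 1/(1+e^{2.2785}) = 0.0929
P_2 = 1/(1+e^{3.0351}) = 0.0459
L = P_1 × P_2 = 0.0929 × 0.0459 = 0.00426

0.0043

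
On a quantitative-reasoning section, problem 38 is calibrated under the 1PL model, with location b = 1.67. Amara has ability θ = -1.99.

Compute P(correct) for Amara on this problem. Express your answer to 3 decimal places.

P(θ) = 1 / (1 + exp(−(θ − b)))
Exponent: (-1.99 − 1.67) = -3.6600
1/(1 + e^{3.6600}) = 0.0251
P = 0.0251

0.025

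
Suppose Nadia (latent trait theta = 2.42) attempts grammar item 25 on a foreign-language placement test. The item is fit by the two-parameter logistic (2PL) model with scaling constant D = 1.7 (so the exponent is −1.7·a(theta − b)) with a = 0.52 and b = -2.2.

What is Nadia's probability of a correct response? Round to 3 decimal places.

0.983

P(theta) = 1 / (1 + exp(−D·a(theta − b)))
Exponent: 1.7 × 0.52 × (2.42 − (-2.2)) = 4.0841
1/(1 + e^{-4.0841}) = 0.9834
P = 0.9834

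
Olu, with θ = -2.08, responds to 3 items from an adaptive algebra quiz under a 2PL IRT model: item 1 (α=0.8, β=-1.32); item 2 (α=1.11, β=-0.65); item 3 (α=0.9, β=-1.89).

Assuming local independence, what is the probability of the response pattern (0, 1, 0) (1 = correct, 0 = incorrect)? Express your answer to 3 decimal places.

P(θ) = 1 / (1 + exp(−α(θ − β)))
P_1 = 1/(1+e^{0.6080}) = 0.3525
P_2 = 1/(1+e^{1.5873}) = 0.1698
P_3 = 1/(1+e^{0.1710}) = 0.4574
L = (1−P_1) × P_2 × (1−P_3) = 0.6475 × 0.1698 × 0.5426 = 0.05965

0.060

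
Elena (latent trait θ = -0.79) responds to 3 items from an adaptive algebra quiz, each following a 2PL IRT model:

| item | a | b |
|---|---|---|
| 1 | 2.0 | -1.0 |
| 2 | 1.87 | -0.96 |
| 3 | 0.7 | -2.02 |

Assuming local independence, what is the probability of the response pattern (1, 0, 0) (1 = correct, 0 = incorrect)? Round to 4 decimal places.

0.0755

P(θ) = 1 / (1 + exp(−a(θ − b)))
P_1 = 1/(1+e^{-0.4200}) = 0.6035
P_2 = 1/(1+e^{-0.3179}) = 0.5788
P_3 = 1/(1+e^{-0.8610}) = 0.7029
L = P_1 × (1−P_2) × (1−P_3) = 0.6035 × 0.4212 × 0.2971 = 0.07552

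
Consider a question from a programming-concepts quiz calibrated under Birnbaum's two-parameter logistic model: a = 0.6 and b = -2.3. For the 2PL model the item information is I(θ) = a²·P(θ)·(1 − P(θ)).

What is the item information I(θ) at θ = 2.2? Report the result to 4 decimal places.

P = 1/(1+e^{-2.7000}) = 0.9370
P(1−P) = 0.9370 × 0.0630 = 0.0590
I = a² × P(1−P) = 0.6² × 0.0590 = 0.02124

0.0212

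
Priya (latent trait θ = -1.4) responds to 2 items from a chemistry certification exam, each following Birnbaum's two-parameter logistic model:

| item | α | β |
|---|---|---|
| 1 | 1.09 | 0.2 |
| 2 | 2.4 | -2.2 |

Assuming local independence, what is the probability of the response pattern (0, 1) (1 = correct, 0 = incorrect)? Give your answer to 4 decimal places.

0.7424

P(θ) = 1 / (1 + exp(−α(θ − β)))
P_1 = 1/(1+e^{1.7440}) = 0.1488
P_2 = 1/(1+e^{-1.9200}) = 0.8721
L = (1−P_1) × P_2 = 0.8512 × 0.8721 = 0.74236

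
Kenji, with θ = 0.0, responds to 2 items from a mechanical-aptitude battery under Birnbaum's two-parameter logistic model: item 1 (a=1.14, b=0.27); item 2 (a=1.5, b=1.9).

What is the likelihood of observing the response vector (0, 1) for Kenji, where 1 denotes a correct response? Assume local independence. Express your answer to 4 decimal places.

P(θ) = 1 / (1 + exp(−a(θ − b)))
P_1 = 1/(1+e^{0.3078}) = 0.4237
P_2 = 1/(1+e^{2.8500}) = 0.0547
L = (1−P_1) × P_2 = 0.5763 × 0.0547 = 0.03152

0.0315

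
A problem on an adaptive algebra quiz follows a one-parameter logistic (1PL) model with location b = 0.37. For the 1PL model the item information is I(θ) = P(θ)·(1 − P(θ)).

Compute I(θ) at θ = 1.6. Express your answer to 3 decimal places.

0.175

P = 1/(1+e^{-1.2300}) = 0.7738
P(1−P) = 0.7738 × 0.2262 = 0.1750
I = P(1−P) = 0.17502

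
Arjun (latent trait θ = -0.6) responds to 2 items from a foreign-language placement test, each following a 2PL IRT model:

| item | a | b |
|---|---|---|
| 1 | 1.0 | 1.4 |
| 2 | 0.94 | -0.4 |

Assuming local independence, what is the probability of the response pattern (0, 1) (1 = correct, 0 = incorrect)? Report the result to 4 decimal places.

0.3991

P(θ) = 1 / (1 + exp(−a(θ − b)))
P_1 = 1/(1+e^{2.0000}) = 0.1192
P_2 = 1/(1+e^{0.1880}) = 0.4531
L = (1−P_1) × P_2 = 0.8808 × 0.4531 = 0.39912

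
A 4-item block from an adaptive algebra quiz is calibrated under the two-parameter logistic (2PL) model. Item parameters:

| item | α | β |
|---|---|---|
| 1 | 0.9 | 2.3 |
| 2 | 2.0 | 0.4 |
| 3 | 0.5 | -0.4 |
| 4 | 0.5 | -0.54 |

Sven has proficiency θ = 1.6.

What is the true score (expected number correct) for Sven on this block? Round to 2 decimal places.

P(θ) = 1 / (1 + exp(−α(θ − β)))
P_1 = 1/(1+e^{0.6300}) = 0.3475
P_2 = 1/(1+e^{-2.4000}) = 0.9168
P_3 = 1/(1+e^{-1.0000}) = 0.7311
P_4 = 1/(1+e^{-1.0700}) = 0.7446
E[score] = 0.3475 + 0.9168 + 0.7311 + 0.7446 = 2.7400

2.74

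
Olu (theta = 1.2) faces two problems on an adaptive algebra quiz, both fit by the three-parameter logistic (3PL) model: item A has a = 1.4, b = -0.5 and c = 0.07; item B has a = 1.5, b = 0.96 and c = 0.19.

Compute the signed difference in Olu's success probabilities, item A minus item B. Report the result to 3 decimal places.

0.254

P(theta) = c + (1 − c) · 1 / (1 + exp(−a(theta − b)))
P_A = 0.9212
P_B = 0.6671
P_A − P_B = 0.2541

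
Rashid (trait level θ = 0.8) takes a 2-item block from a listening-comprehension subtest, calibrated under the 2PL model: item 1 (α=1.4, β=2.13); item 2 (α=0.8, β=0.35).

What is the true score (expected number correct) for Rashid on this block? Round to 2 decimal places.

P(θ) = 1 / (1 + exp(−α(θ − β)))
P_1 = 1/(1+e^{1.8620}) = 0.1345
P_2 = 1/(1+e^{-0.3600}) = 0.5890
E[score] = 0.1345 + 0.5890 = 0.7235

0.72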